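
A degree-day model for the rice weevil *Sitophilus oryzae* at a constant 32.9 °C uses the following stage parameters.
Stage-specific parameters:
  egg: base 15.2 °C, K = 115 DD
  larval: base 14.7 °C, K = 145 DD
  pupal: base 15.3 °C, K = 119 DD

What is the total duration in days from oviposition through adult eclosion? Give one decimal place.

egg: 115 / (32.9 − 15.2) = 115 / 17.7 = 6.497 d.
larval: 145 / (32.9 − 14.7) = 145 / 18.2 = 7.967 d.
pupal: 119 / (32.9 − 15.3) = 119 / 17.6 = 6.761 d.
Sum = 21.226 ≈ 21.2 days.

21.2 days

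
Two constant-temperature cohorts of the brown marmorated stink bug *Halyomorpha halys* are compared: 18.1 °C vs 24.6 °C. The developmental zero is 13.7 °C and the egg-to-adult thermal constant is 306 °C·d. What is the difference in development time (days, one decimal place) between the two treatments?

41.5 days

At 18.1 °C: 306 / (18.1 − 13.7) = 306 / 4.4 = 69.545 d.
At 24.6 °C: 306 / (24.6 − 13.7) = 306 / 10.9 = 28.073 d.
Difference = |69.545 − 28.073| = 41.472 ≈ 41.5 days.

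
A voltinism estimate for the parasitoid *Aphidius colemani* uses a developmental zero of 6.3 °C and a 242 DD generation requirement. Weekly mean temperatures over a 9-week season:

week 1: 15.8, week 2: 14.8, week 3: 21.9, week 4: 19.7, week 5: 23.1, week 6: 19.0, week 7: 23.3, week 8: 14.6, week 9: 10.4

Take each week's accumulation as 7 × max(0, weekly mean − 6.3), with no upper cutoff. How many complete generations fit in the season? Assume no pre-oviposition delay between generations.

3 generations

Weekly DD (7 × max(0, T̄ − 6.3)): 66.5, 59.5, 109.2, 93.8, 117.6, 88.9, 119.0, 58.1, 28.7.
Season total = 741.3 DD.
Complete generations = ⌊741.3 / 242⌋ = 3.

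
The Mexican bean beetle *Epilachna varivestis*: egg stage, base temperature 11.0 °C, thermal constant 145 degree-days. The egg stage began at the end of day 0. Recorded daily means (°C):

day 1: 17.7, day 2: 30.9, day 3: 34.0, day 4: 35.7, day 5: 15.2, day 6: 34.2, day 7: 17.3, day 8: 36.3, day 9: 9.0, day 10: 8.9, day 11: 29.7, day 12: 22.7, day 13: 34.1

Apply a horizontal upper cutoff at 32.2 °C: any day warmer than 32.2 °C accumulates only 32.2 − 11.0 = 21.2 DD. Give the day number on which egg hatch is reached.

day 12

Daily DD above 11.0 °C (capped at 21.2): 6.7, 19.9, 21.2, 21.2, 4.2, 21.2, 6.3, 21.2, 0.0, 0.0, 18.7, 11.7, 21.2.
Cumulative: 6.7, 26.6, 47.8, 69.0, 73.2, 94.4, 100.7, 121.9, 121.9, 121.9, 140.6, 152.3, 173.5.
The total first reaches 145 DD on day 12.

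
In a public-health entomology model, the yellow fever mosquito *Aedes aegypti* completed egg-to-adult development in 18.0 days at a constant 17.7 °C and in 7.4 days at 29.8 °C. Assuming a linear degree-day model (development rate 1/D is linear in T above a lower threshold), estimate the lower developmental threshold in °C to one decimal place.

Linear rate model ⇒ the product D·(T − T_b) is constant across temperatures.
18.0·(17.7 − T_b) = 7.4·(29.8 − T_b)
T_b = (18.0·17.7 − 7.4·29.8) / (18.0 − 7.4) = 98.08 / 10.6 = 9.253 °C ≈ 9.3 °C.

9.3 °C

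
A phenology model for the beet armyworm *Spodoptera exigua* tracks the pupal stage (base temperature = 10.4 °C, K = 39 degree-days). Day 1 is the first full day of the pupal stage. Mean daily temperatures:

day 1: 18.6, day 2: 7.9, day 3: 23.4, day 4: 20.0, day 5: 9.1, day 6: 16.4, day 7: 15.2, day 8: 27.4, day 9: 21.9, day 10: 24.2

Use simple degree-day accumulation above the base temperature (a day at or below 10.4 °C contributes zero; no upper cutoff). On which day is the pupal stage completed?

day 7

Daily DD above 10.4 °C: 8.2, 0.0, 13.0, 9.6, 0.0, 6.0, 4.8, 17.0, 11.5, 13.8.
Cumulative: 8.2, 8.2, 21.2, 30.8, 30.8, 36.8, 41.6, 58.6, 70.1, 83.9.
The total first reaches 39 DD on day 7.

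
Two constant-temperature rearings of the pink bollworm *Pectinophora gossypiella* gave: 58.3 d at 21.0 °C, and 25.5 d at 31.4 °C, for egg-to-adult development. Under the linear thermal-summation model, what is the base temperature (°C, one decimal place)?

12.9 °C

Equal thermal constants: D₁(T₁ − T_b) = D₂(T₂ − T_b).
58.3·(21.0 − T_b) = 25.5·(31.4 − T_b)
T_b = (58.3·21.0 − 25.5·31.4) / (58.3 − 25.5) = 423.60 / 32.8 = 12.915 °C ≈ 12.9 °C.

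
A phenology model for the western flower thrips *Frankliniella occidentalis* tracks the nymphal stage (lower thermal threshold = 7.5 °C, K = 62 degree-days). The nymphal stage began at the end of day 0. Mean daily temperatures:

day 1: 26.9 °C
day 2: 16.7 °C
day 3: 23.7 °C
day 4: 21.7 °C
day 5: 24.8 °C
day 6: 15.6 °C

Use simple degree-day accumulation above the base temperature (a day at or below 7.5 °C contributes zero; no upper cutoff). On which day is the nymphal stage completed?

day 5

Daily DD above 7.5 °C: 19.4, 9.2, 16.2, 14.2, 17.3, 8.1.
Cumulative: 19.4, 28.6, 44.8, 59.0, 76.3, 84.4.
The total first reaches 62 DD on day 5.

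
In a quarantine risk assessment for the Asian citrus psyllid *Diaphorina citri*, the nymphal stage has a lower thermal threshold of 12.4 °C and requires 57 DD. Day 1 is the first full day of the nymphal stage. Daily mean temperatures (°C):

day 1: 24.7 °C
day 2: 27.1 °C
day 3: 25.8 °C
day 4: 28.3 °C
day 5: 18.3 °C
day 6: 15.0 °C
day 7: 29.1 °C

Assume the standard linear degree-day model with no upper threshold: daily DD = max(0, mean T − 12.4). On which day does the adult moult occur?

Daily DD above 12.4 °C: 12.3, 14.7, 13.4, 15.9, 5.9, 2.6, 16.7.
Cumulative: 12.3, 27.0, 40.4, 56.3, 62.2, 64.8, 81.5.
The total first reaches 57 DD on day 5.

day 5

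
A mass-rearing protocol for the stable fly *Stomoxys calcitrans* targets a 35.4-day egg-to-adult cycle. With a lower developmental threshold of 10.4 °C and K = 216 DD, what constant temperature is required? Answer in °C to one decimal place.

16.5 °C

Required daily accumulation = 216 / 35.4 = 6.102 DD/day.
T = T_base + 6.102 = 10.4 + 6.102 = 16.502 ≈ 16.5 °C.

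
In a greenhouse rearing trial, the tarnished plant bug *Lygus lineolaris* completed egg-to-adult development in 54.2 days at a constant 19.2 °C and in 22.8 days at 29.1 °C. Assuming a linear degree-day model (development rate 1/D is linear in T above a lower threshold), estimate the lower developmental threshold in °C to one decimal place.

Linear rate model ⇒ the product D·(T − T_b) is constant across temperatures.
54.2·(19.2 − T_b) = 22.8·(29.1 − T_b)
T_b = (54.2·19.2 − 22.8·29.1) / (54.2 − 22.8) = 377.16 / 31.4 = 12.011 °C ≈ 12.0 °C.

12.0 °C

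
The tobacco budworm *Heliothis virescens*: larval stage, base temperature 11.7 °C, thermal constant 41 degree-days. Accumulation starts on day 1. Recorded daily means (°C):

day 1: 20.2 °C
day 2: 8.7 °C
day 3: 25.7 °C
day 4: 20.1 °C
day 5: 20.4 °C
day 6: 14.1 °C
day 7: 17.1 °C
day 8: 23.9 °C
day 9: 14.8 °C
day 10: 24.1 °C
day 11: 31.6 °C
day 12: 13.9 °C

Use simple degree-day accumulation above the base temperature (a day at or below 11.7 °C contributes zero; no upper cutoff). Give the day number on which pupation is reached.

day 6

Daily DD above 11.7 °C: 8.5, 0.0, 14.0, 8.4, 8.7, 2.4, 5.4, 12.2, 3.1, 12.4, 19.9, 2.2.
Cumulative: 8.5, 8.5, 22.5, 30.9, 39.6, 42.0, 47.4, 59.6, 62.7, 75.1, 95.0, 97.2.
The total first reaches 41 DD on day 6.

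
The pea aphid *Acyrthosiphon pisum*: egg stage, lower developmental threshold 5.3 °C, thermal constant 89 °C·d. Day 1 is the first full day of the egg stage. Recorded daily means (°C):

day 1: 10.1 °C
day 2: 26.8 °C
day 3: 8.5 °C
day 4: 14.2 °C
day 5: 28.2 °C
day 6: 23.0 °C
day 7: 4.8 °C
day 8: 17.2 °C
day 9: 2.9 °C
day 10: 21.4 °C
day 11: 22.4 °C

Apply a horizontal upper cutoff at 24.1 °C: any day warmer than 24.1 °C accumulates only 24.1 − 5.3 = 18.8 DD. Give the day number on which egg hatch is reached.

day 10

Daily DD above 5.3 °C (capped at 18.8): 4.8, 18.8, 3.2, 8.9, 18.8, 17.7, 0.0, 11.9, 0.0, 16.1, 17.1.
Cumulative: 4.8, 23.6, 26.8, 35.7, 54.5, 72.2, 72.2, 84.1, 84.1, 100.2, 117.3.
The total first reaches 89 DD on day 10.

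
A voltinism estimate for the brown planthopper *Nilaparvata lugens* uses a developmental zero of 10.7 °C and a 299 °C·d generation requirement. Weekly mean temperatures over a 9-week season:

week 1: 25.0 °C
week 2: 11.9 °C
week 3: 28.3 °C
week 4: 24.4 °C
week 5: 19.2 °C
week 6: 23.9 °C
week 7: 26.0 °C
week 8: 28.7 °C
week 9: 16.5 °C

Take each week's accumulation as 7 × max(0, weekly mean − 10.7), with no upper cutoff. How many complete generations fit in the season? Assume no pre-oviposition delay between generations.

2 generations

Weekly DD (7 × max(0, T̄ − 10.7)): 100.1, 8.4, 123.2, 95.9, 59.5, 92.4, 107.1, 126.0, 40.6.
Season total = 753.2 DD.
Complete generations = ⌊753.2 / 299⌋ = 2.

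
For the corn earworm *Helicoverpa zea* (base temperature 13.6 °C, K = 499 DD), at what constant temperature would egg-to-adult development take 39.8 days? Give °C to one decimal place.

26.1 °C

Required daily accumulation = 499 / 39.8 = 12.538 DD/day.
T = T_base + 12.538 = 13.6 + 12.538 = 26.138 ≈ 26.1 °C.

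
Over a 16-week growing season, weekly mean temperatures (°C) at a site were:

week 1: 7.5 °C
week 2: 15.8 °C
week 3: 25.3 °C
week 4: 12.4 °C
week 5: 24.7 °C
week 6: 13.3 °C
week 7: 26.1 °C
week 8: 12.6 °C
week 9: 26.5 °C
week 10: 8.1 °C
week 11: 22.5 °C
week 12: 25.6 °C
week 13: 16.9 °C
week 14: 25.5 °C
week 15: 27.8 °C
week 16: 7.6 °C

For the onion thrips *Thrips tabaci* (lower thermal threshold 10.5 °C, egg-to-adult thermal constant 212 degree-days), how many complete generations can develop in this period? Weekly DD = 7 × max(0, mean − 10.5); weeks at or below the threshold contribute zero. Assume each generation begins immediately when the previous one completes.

Weekly DD (7 × max(0, T̄ − 10.5)): 0.0, 37.1, 103.6, 13.3, 99.4, 19.6, 109.2, 14.7, 112.0, 0.0, 84.0, 105.7, 44.8, 105.0, 121.1, 0.0.
Season total = 969.5 DD.
Complete generations = ⌊969.5 / 212⌋ = 4.

4 generations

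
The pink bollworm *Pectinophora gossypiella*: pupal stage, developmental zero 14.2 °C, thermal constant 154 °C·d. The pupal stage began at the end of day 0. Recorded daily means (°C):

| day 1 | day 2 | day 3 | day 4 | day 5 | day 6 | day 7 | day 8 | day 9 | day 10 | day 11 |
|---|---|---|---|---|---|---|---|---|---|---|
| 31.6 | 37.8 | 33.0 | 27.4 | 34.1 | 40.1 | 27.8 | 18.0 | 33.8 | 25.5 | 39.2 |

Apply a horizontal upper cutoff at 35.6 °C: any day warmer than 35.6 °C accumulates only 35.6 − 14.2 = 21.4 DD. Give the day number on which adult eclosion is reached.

day 10

Daily DD above 14.2 °C (capped at 21.4): 17.4, 21.4, 18.8, 13.2, 19.9, 21.4, 13.6, 3.8, 19.6, 11.3, 21.4.
Cumulative: 17.4, 38.8, 57.6, 70.8, 90.7, 112.1, 125.7, 129.5, 149.1, 160.4, 181.8.
The total first reaches 154 DD on day 10.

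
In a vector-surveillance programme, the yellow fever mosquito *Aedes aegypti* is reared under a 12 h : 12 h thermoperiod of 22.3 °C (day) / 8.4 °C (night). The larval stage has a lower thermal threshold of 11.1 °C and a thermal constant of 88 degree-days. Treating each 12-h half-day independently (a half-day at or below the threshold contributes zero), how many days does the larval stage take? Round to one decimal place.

15.7 days

Day half: max(0, 22.3 − 11.1) × 0.5 = 11.2 × 0.5 = 5.60 DD.
Night half: max(0, 8.4 − 11.1) × 0.5 = 0.0 × 0.5 = 0.00 DD.
Per 24 h: 5.60 DD/day.
Duration = 88 / 5.60 = 15.714 ≈ 15.7 days.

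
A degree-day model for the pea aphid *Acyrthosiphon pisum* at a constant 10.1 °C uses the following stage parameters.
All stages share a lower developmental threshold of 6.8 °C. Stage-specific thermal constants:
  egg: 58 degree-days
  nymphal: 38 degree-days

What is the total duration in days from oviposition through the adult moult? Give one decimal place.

29.1 days

Daily accumulation at 10.1 °C = 10.1 − 6.8 = 3.3 DD/day.
Total K = 58 + 38 = 96 DD.
Total duration = 96 / 3.3 = 29.091 ≈ 29.1 days.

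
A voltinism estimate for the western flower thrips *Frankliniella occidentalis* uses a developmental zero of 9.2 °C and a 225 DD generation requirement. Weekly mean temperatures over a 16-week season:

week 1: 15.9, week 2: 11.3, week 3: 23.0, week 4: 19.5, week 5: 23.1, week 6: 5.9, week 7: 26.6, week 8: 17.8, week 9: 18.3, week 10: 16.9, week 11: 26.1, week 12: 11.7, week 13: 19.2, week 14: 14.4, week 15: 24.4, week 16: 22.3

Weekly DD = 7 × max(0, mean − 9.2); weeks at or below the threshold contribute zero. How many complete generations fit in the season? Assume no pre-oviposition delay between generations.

4 generations

Weekly DD (7 × max(0, T̄ − 9.2)): 46.9, 14.7, 96.6, 72.1, 97.3, 0.0, 121.8, 60.2, 63.7, 53.9, 118.3, 17.5, 70.0, 36.4, 106.4, 91.7.
Season total = 1067.5 DD.
Complete generations = ⌊1067.5 / 225⌋ = 4.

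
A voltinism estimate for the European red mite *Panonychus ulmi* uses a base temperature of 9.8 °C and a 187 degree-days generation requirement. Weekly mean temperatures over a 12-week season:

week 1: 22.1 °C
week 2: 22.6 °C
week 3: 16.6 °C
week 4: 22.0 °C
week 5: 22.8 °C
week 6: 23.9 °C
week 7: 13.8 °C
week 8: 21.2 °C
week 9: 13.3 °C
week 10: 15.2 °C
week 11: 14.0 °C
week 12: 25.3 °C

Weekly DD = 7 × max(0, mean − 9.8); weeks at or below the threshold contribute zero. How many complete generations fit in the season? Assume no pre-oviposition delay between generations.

Weekly DD (7 × max(0, T̄ − 9.8)): 86.1, 89.6, 47.6, 85.4, 91.0, 98.7, 28.0, 79.8, 24.5, 37.8, 29.4, 108.5.
Season total = 806.4 DD.
Complete generations = ⌊806.4 / 187⌋ = 4.

4 generations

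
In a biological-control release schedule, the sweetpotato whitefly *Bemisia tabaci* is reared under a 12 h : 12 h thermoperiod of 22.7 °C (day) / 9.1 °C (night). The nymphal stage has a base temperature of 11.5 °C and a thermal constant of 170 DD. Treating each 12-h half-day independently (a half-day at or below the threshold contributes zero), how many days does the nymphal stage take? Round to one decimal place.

30.4 days

Day half: max(0, 22.7 − 11.5) × 0.5 = 11.2 × 0.5 = 5.60 DD.
Night half: max(0, 9.1 − 11.5) × 0.5 = 0.0 × 0.5 = 0.00 DD.
Per 24 h: 5.60 DD/day.
Duration = 170 / 5.60 = 30.357 ≈ 30.4 days.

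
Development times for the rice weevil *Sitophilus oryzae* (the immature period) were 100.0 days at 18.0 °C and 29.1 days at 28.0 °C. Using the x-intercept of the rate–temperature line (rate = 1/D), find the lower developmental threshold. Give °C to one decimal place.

Linear rate model ⇒ the product D·(T − T_b) is constant across temperatures.
100.0·(18.0 − T_b) = 29.1·(28.0 − T_b)
T_b = (100.0·18.0 − 29.1·28.0) / (100.0 − 29.1) = 985.20 / 70.9 = 13.896 °C ≈ 13.9 °C.

13.9 °C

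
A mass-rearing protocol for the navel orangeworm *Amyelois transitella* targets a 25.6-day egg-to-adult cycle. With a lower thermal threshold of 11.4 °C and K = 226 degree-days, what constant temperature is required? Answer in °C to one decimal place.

Required daily accumulation = 226 / 25.6 = 8.828 DD/day.
T = T_base + 8.828 = 11.4 + 8.828 = 20.228 ≈ 20.2 °C.

20.2 °C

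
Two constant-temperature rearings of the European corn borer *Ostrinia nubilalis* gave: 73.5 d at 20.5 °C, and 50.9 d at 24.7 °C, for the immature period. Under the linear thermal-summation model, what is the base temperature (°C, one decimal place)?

11.0 °C

Linear rate model ⇒ the product D·(T − T_b) is constant across temperatures.
73.5·(20.5 − T_b) = 50.9·(24.7 − T_b)
T_b = (73.5·20.5 − 50.9·24.7) / (73.5 − 50.9) = 249.52 / 22.6 = 11.041 °C ≈ 11.0 °C.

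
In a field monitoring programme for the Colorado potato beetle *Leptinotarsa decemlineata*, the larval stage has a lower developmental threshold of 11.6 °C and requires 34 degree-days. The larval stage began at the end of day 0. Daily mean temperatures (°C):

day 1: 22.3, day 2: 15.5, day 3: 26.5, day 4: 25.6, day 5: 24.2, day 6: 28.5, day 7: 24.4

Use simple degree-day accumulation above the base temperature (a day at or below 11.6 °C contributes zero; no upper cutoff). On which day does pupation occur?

Daily DD above 11.6 °C: 10.7, 3.9, 14.9, 14.0, 12.6, 16.9, 12.8.
Cumulative: 10.7, 14.6, 29.5, 43.5, 56.1, 73.0, 85.8.
The total first reaches 34 DD on day 4.

day 4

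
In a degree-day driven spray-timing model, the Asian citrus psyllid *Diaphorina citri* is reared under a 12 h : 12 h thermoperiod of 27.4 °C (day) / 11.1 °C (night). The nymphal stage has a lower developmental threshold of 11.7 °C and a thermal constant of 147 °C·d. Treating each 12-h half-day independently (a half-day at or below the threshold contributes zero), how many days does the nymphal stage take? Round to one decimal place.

18.7 days

Day half: max(0, 27.4 − 11.7) × 0.5 = 15.7 × 0.5 = 7.85 DD.
Night half: max(0, 11.1 − 11.7) × 0.5 = 0.0 × 0.5 = 0.00 DD.
Per 24 h: 7.85 DD/day.
Duration = 147 / 7.85 = 18.726 ≈ 18.7 days.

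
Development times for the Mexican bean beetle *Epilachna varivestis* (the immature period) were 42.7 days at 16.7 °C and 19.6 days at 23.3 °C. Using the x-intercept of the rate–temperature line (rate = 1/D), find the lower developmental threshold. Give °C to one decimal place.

Equal thermal constants: D₁(T₁ − T_b) = D₂(T₂ − T_b).
42.7·(16.7 − T_b) = 19.6·(23.3 − T_b)
T_b = (42.7·16.7 − 19.6·23.3) / (42.7 − 19.6) = 256.41 / 23.1 = 11.100 °C ≈ 11.1 °C.

11.1 °C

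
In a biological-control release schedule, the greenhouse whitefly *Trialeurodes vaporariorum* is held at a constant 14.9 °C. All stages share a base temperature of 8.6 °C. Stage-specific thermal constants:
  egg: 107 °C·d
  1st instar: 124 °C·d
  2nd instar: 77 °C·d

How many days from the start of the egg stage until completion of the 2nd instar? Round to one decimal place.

48.9 days

Daily accumulation at 14.9 °C = 14.9 − 8.6 = 6.3 DD/day.
Total K = 107 + 124 + 77 = 308 DD.
Total duration = 308 / 6.3 = 48.889 ≈ 48.9 days.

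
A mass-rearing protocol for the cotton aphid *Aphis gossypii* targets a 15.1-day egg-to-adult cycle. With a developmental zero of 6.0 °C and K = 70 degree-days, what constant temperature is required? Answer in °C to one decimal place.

Required daily accumulation = 70 / 15.1 = 4.636 DD/day.
T = T_base + 4.636 = 6.0 + 4.636 = 10.636 ≈ 10.6 °C.

10.6 °C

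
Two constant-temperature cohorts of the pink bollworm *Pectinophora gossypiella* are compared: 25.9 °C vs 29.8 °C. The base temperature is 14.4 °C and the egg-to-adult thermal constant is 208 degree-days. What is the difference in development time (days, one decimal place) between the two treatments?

At 25.9 °C: 208 / (25.9 − 14.4) = 208 / 11.5 = 18.087 d.
At 29.8 °C: 208 / (29.8 − 14.4) = 208 / 15.4 = 13.506 d.
Difference = |18.087 − 13.506| = 4.580 ≈ 4.6 days.

4.6 days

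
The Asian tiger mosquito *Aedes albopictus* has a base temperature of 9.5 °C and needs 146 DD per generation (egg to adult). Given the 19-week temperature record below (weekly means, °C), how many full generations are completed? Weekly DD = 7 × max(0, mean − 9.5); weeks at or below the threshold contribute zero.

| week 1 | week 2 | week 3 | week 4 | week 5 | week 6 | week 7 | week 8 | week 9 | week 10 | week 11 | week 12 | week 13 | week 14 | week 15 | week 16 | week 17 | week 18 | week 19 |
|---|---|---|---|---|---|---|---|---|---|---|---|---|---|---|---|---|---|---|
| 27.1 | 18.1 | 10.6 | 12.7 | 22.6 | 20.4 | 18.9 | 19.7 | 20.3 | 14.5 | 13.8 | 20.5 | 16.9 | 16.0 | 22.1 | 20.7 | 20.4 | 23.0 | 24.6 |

Weekly DD (7 × max(0, T̄ − 9.5)): 123.2, 60.2, 7.7, 22.4, 91.7, 76.3, 65.8, 71.4, 75.6, 35.0, 30.1, 77.0, 51.8, 45.5, 88.2, 78.4, 76.3, 94.5, 105.7.
Season total = 1276.8 DD.
Complete generations = ⌊1276.8 / 146⌋ = 8.

8 generations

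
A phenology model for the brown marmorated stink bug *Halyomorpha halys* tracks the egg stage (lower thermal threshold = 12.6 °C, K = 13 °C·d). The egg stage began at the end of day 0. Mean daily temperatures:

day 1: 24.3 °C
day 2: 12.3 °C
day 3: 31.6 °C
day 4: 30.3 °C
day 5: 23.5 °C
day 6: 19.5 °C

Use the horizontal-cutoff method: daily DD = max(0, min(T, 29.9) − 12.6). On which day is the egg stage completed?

day 3

Daily DD above 12.6 °C (capped at 17.3): 11.7, 0.0, 17.3, 17.3, 10.9, 6.9.
Cumulative: 11.7, 11.7, 29.0, 46.3, 57.2, 64.1.
The total first reaches 13 DD on day 3.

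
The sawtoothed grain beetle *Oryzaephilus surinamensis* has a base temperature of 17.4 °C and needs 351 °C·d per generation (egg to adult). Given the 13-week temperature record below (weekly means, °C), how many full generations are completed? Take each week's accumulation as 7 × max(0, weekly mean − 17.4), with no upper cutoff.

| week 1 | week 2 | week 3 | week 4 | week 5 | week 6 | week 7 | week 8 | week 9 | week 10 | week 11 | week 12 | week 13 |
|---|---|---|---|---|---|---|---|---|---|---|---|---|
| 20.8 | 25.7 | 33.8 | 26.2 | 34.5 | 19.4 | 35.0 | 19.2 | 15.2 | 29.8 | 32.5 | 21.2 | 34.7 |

Weekly DD (7 × max(0, T̄ − 17.4)): 23.8, 58.1, 114.8, 61.6, 119.7, 14.0, 123.2, 12.6, 0.0, 86.8, 105.7, 26.6, 121.1.
Season total = 868.0 DD.
Complete generations = ⌊868.0 / 351⌋ = 2.

2 generations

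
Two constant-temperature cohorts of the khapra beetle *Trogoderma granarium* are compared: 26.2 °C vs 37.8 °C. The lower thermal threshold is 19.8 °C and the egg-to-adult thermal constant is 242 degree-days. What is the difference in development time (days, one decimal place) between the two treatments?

At 26.2 °C: 242 / (26.2 − 19.8) = 242 / 6.4 = 37.813 d.
At 37.8 °C: 242 / (37.8 − 19.8) = 242 / 18.0 = 13.444 d.
Difference = |37.813 − 13.444| = 24.368 ≈ 24.4 days.

24.4 days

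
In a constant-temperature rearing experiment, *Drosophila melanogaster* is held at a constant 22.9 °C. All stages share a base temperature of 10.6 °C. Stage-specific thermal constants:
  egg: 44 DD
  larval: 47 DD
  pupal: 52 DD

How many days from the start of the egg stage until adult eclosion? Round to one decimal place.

Daily accumulation at 22.9 °C = 22.9 − 10.6 = 12.3 DD/day.
Total K = 44 + 47 + 52 = 143 DD.
Total duration = 143 / 12.3 = 11.626 ≈ 11.6 days.

11.6 days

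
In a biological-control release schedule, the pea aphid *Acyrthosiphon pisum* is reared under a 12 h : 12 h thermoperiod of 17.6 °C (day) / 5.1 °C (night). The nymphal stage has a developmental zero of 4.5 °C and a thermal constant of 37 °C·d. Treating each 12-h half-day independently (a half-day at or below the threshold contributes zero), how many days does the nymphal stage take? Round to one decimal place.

5.4 days

Day half: max(0, 17.6 − 4.5) × 0.5 = 13.1 × 0.5 = 6.55 DD.
Night half: max(0, 5.1 − 4.5) × 0.5 = 0.6 × 0.5 = 0.30 DD.
Per 24 h: 6.85 DD/day.
Duration = 37 / 6.85 = 5.401 ≈ 5.4 days.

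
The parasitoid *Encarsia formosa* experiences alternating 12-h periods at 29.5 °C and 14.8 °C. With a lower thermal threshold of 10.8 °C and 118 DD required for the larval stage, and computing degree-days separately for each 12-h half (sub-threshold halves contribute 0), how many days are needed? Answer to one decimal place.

10.4 days

Day half: max(0, 29.5 − 10.8) × 0.5 = 18.7 × 0.5 = 9.35 DD.
Night half: max(0, 14.8 − 10.8) × 0.5 = 4.0 × 0.5 = 2.00 DD.
Per 24 h: 11.35 DD/day.
Duration = 118 / 11.35 = 10.396 ≈ 10.4 days.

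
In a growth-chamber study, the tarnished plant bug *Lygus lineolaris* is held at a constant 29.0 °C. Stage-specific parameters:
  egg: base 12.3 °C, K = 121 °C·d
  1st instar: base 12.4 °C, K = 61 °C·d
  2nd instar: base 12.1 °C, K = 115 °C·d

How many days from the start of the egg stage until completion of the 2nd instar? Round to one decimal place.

egg: 121 / (29.0 − 12.3) = 121 / 16.7 = 7.246 d.
1st instar: 61 / (29.0 − 12.4) = 61 / 16.6 = 3.675 d.
2nd instar: 115 / (29.0 − 12.1) = 115 / 16.9 = 6.805 d.
Sum = 17.725 ≈ 17.7 days.

17.7 days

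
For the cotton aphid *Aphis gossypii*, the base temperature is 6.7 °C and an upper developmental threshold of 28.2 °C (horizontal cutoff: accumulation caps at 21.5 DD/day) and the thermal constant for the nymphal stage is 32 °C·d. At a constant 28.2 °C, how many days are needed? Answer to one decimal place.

Daily accumulation = 28.2 − 6.7 = 21.5 DD/day.
Duration = 32 / 21.5 = 1.488 ≈ 1.5 days.

1.5 days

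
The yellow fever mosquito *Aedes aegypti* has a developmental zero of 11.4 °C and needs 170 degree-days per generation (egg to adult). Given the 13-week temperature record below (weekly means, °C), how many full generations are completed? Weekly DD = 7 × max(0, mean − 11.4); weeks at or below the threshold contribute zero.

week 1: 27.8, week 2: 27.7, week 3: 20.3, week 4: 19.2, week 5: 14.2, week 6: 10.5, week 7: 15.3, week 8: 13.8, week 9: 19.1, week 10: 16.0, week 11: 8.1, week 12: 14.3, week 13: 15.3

Weekly DD (7 × max(0, T̄ − 11.4)): 114.8, 114.1, 62.3, 54.6, 19.6, 0.0, 27.3, 16.8, 53.9, 32.2, 0.0, 20.3, 27.3.
Season total = 543.2 DD.
Complete generations = ⌊543.2 / 170⌋ = 3.

3 generations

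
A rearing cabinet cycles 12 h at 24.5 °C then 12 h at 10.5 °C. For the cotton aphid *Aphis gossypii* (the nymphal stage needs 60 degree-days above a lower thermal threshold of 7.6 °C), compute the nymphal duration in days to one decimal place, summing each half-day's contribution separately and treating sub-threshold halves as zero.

Day half: max(0, 24.5 − 7.6) × 0.5 = 16.9 × 0.5 = 8.45 DD.
Night half: max(0, 10.5 − 7.6) × 0.5 = 2.9 × 0.5 = 1.45 DD.
Per 24 h: 9.90 DD/day.
Duration = 60 / 9.90 = 6.061 ≈ 6.1 days.

6.1 days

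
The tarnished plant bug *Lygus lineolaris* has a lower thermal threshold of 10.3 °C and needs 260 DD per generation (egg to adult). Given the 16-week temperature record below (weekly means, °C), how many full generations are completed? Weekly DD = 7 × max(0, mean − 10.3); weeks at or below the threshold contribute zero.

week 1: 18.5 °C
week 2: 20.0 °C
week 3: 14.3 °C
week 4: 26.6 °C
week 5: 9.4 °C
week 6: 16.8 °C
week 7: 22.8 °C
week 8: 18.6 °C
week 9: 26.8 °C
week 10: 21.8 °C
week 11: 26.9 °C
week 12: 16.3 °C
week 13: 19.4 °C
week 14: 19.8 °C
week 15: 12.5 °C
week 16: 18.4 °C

3 generations

Weekly DD (7 × max(0, T̄ − 10.3)): 57.4, 67.9, 28.0, 114.1, 0.0, 45.5, 87.5, 58.1, 115.5, 80.5, 116.2, 42.0, 63.7, 66.5, 15.4, 56.7.
Season total = 1015.0 DD.
Complete generations = ⌊1015.0 / 260⌋ = 3.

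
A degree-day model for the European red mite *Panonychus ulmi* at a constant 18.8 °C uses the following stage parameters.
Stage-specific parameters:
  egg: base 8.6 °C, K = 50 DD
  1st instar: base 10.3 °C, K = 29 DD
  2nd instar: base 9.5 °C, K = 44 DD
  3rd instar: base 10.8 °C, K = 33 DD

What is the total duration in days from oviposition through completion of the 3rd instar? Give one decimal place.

17.2 days

egg: 50 / (18.8 − 8.6) = 50 / 10.2 = 4.902 d.
1st instar: 29 / (18.8 − 10.3) = 29 / 8.5 = 3.412 d.
2nd instar: 44 / (18.8 − 9.5) = 44 / 9.3 = 4.731 d.
3rd instar: 33 / (18.8 − 10.8) = 33 / 8.0 = 4.125 d.
Sum = 17.170 ≈ 17.2 days.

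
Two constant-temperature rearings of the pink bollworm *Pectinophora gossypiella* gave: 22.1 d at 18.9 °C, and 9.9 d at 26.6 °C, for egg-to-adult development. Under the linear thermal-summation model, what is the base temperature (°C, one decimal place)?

12.7 °C

Equal thermal constants: D₁(T₁ − T_b) = D₂(T₂ − T_b).
22.1·(18.9 − T_b) = 9.9·(26.6 − T_b)
T_b = (22.1·18.9 − 9.9·26.6) / (22.1 − 9.9) = 154.35 / 12.2 = 12.652 °C ≈ 12.7 °C.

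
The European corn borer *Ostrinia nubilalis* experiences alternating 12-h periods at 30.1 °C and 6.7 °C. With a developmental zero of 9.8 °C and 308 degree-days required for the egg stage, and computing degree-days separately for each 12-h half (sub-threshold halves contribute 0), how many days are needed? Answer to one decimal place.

Day half: max(0, 30.1 − 9.8) × 0.5 = 20.3 × 0.5 = 10.15 DD.
Night half: max(0, 6.7 − 9.8) × 0.5 = 0.0 × 0.5 = 0.00 DD.
Per 24 h: 10.15 DD/day.
Duration = 308 / 10.15 = 30.345 ≈ 30.3 days.

30.3 days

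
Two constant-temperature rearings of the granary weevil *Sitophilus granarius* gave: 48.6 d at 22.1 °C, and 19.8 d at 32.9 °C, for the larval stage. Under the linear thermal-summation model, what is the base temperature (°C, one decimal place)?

Linear rate model ⇒ the product D·(T − T_b) is constant across temperatures.
48.6·(22.1 − T_b) = 19.8·(32.9 − T_b)
T_b = (48.6·22.1 − 19.8·32.9) / (48.6 − 19.8) = 422.64 / 28.8 = 14.675 °C ≈ 14.7 °C.

14.7 °C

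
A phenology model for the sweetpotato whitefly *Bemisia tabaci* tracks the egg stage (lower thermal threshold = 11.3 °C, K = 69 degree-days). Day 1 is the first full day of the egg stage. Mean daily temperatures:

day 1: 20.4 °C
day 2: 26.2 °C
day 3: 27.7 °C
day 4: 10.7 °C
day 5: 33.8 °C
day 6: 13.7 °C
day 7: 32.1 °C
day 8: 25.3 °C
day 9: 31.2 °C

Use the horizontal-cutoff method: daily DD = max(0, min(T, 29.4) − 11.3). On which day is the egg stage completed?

day 7

Daily DD above 11.3 °C (capped at 18.1): 9.1, 14.9, 16.4, 0.0, 18.1, 2.4, 18.1, 14.0, 18.1.
Cumulative: 9.1, 24.0, 40.4, 40.4, 58.5, 60.9, 79.0, 93.0, 111.1.
The total first reaches 69 DD on day 7.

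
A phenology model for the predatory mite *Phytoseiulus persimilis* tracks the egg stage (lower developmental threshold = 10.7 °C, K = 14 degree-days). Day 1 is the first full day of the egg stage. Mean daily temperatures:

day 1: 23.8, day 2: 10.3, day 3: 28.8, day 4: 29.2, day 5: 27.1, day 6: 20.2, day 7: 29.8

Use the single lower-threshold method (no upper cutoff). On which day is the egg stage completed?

Daily DD above 10.7 °C: 13.1, 0.0, 18.1, 18.5, 16.4, 9.5, 19.1.
Cumulative: 13.1, 13.1, 31.2, 49.7, 66.1, 75.6, 94.7.
The total first reaches 14 DD on day 3.

day 3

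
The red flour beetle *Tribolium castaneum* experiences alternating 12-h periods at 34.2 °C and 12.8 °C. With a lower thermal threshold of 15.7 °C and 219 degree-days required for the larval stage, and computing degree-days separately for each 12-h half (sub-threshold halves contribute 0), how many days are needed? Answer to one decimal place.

Day half: max(0, 34.2 − 15.7) × 0.5 = 18.5 × 0.5 = 9.25 DD.
Night half: max(0, 12.8 − 15.7) × 0.5 = 0.0 × 0.5 = 0.00 DD.
Per 24 h: 9.25 DD/day.
Duration = 219 / 9.25 = 23.676 ≈ 23.7 days.

23.7 days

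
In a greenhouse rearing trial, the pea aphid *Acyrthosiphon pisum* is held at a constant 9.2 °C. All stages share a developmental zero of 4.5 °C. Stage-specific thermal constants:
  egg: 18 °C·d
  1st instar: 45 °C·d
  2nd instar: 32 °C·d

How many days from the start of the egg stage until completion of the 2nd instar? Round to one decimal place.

20.2 days

Daily accumulation at 9.2 °C = 9.2 − 4.5 = 4.7 DD/day.
Total K = 18 + 45 + 32 = 95 DD.
Total duration = 95 / 4.7 = 20.213 ≈ 20.2 days.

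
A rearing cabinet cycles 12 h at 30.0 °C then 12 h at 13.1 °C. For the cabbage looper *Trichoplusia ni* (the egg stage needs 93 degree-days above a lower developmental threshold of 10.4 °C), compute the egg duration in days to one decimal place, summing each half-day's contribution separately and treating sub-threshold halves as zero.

8.3 days

Day half: max(0, 30.0 − 10.4) × 0.5 = 19.6 × 0.5 = 9.80 DD.
Night half: max(0, 13.1 − 10.4) × 0.5 = 2.7 × 0.5 = 1.35 DD.
Per 24 h: 11.15 DD/day.
Duration = 93 / 11.15 = 8.341 ≈ 8.3 days.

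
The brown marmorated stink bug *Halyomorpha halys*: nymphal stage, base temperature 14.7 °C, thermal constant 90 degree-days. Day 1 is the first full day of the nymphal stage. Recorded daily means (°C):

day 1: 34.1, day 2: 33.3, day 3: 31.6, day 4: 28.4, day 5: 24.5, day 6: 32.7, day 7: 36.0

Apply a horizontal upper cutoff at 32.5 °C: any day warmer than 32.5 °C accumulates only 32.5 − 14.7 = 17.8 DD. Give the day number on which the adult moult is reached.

day 6

Daily DD above 14.7 °C (capped at 17.8): 17.8, 17.8, 16.9, 13.7, 9.8, 17.8, 17.8.
Cumulative: 17.8, 35.6, 52.5, 66.2, 76.0, 93.8, 111.6.
The total first reaches 90 DD on day 6.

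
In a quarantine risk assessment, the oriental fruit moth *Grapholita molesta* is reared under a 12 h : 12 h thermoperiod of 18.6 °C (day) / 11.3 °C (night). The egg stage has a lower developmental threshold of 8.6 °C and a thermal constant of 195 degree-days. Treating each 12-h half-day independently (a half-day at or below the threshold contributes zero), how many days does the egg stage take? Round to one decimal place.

Day half: max(0, 18.6 − 8.6) × 0.5 = 10.0 × 0.5 = 5.00 DD.
Night half: max(0, 11.3 − 8.6) × 0.5 = 2.7 × 0.5 = 1.35 DD.
Per 24 h: 6.35 DD/day.
Duration = 195 / 6.35 = 30.709 ≈ 30.7 days.

30.7 days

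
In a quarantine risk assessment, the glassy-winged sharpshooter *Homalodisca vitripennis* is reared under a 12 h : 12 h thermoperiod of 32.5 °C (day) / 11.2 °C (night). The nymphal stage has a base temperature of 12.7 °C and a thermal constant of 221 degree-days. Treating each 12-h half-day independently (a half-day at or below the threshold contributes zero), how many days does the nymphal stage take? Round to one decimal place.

22.3 days

Day half: max(0, 32.5 − 12.7) × 0.5 = 19.8 × 0.5 = 9.90 DD.
Night half: max(0, 11.2 − 12.7) × 0.5 = 0.0 × 0.5 = 0.00 DD.
Per 24 h: 9.90 DD/day.
Duration = 221 / 9.90 = 22.323 ≈ 22.3 days.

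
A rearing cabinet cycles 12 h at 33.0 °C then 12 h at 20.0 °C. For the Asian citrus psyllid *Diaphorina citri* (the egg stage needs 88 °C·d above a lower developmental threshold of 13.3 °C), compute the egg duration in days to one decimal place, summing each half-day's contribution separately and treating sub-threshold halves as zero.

Day half: max(0, 33.0 − 13.3) × 0.5 = 19.7 × 0.5 = 9.85 DD.
Night half: max(0, 20.0 − 13.3) × 0.5 = 6.7 × 0.5 = 3.35 DD.
Per 24 h: 13.20 DD/day.
Duration = 88 / 13.20 = 6.667 ≈ 6.7 days.

6.7 days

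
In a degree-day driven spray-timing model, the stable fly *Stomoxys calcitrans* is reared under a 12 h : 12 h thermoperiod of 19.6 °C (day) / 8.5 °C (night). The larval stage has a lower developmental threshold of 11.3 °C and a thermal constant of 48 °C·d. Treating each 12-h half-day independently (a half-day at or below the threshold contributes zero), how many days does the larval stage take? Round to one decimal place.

11.6 days

Day half: max(0, 19.6 − 11.3) × 0.5 = 8.3 × 0.5 = 4.15 DD.
Night half: max(0, 8.5 − 11.3) × 0.5 = 0.0 × 0.5 = 0.00 DD.
Per 24 h: 4.15 DD/day.
Duration = 48 / 4.15 = 11.566 ≈ 11.6 days.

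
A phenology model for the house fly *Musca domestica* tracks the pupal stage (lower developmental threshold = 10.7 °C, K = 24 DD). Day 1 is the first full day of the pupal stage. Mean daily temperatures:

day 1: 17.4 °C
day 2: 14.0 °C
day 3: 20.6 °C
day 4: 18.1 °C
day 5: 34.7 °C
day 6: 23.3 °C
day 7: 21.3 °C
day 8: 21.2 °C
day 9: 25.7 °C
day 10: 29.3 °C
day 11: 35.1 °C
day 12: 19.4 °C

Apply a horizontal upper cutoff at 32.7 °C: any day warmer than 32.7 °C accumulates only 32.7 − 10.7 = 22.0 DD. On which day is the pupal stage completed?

Daily DD above 10.7 °C (capped at 22.0): 6.7, 3.3, 9.9, 7.4, 22.0, 12.6, 10.6, 10.5, 15.0, 18.6, 22.0, 8.7.
Cumulative: 6.7, 10.0, 19.9, 27.3, 49.3, 61.9, 72.5, 83.0, 98.0, 116.6, 138.6, 147.3.
The total first reaches 24 DD on day 4.

day 4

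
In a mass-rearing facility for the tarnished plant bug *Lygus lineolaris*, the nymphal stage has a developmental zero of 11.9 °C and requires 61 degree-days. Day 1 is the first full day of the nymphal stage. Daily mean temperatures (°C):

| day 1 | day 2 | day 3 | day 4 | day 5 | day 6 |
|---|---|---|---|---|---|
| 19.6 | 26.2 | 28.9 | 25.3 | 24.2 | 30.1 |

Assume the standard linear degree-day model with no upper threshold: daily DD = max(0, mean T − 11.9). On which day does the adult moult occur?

Daily DD above 11.9 °C: 7.7, 14.3, 17.0, 13.4, 12.3, 18.2.
Cumulative: 7.7, 22.0, 39.0, 52.4, 64.7, 82.9.
The total first reaches 61 DD on day 5.

day 5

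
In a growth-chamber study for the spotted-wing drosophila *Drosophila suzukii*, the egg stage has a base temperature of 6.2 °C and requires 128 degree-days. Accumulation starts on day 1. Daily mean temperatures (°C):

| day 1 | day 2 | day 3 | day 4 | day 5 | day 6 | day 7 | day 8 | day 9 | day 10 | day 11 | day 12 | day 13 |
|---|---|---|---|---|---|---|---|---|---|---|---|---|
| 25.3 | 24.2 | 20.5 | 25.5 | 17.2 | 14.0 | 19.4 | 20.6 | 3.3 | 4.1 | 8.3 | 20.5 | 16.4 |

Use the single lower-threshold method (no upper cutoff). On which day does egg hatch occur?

Daily DD above 6.2 °C: 19.1, 18.0, 14.3, 19.3, 11.0, 7.8, 13.2, 14.4, 0.0, 0.0, 2.1, 14.3, 10.2.
Cumulative: 19.1, 37.1, 51.4, 70.7, 81.7, 89.5, 102.7, 117.1, 117.1, 117.1, 119.2, 133.5, 143.7.
The total first reaches 128 DD on day 12.

day 12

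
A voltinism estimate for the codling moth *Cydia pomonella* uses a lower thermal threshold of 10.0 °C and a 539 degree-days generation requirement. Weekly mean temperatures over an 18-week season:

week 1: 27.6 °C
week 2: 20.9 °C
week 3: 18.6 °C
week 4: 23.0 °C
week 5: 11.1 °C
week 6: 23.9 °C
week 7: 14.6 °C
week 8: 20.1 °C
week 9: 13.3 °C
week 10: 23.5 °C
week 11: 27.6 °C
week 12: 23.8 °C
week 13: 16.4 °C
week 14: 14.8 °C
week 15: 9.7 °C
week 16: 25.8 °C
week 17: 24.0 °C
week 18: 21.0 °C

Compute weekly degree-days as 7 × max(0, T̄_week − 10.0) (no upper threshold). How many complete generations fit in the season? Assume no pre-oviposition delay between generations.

2 generations

Weekly DD (7 × max(0, T̄ − 10.0)): 123.2, 76.3, 60.2, 91.0, 7.7, 97.3, 32.2, 70.7, 23.1, 94.5, 123.2, 96.6, 44.8, 33.6, 0.0, 110.6, 98.0, 77.0.
Season total = 1260.0 DD.
Complete generations = ⌊1260.0 / 539⌋ = 2.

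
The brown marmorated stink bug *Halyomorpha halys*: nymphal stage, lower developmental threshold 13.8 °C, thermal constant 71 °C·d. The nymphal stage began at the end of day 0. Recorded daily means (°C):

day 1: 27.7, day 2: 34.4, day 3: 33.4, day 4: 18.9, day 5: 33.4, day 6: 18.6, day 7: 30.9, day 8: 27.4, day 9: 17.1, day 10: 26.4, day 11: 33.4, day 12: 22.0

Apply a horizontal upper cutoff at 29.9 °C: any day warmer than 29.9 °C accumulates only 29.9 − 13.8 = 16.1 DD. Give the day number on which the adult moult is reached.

Daily DD above 13.8 °C (capped at 16.1): 13.9, 16.1, 16.1, 5.1, 16.1, 4.8, 16.1, 13.6, 3.3, 12.6, 16.1, 8.2.
Cumulative: 13.9, 30.0, 46.1, 51.2, 67.3, 72.1, 88.2, 101.8, 105.1, 117.7, 133.8, 142.0.
The total first reaches 71 DD on day 6.

day 6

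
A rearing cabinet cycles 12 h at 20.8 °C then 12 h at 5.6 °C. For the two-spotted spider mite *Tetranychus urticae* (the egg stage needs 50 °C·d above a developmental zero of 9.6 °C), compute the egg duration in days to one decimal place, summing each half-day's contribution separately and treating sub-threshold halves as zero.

Day half: max(0, 20.8 − 9.6) × 0.5 = 11.2 × 0.5 = 5.60 DD.
Night half: max(0, 5.6 − 9.6) × 0.5 = 0.0 × 0.5 = 0.00 DD.
Per 24 h: 5.60 DD/day.
Duration = 50 / 5.60 = 8.929 ≈ 8.9 days.

8.9 days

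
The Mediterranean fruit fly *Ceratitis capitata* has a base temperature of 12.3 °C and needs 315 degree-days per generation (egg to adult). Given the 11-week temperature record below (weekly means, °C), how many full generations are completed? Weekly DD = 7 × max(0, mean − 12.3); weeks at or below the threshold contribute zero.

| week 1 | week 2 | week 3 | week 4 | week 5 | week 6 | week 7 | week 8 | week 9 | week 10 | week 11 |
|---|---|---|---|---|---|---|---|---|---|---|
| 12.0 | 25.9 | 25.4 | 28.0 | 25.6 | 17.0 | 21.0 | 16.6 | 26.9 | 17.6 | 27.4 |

2 generations

Weekly DD (7 × max(0, T̄ − 12.3)): 0.0, 95.2, 91.7, 109.9, 93.1, 32.9, 60.9, 30.1, 102.2, 37.1, 105.7.
Season total = 758.8 DD.
Complete generations = ⌊758.8 / 315⌋ = 2.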